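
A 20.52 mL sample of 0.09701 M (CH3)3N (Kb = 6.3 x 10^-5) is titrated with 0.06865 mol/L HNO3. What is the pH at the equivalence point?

n((CH3)3N) = 0.09701 x 0.02052 = 0.001991 mol; V(HNO3) at equivalence = 0.001991/0.06865 = 0.02900 L.
At equivalence the base is fully converted to (CH3)3NH+; total volume = 0.04952 L, so [(CH3)3NH+] = 0.001991/0.04952 = 0.04020 M.
Ka((CH3)3NH+) = Kw/Kb = 1.0e-14 / 6.3 x 10^-5 = 1.59e-10.
[H^+] = sqrt(Ka x [(CH3)3NH+]) = sqrt(1.59e-10 x 0.04020) = 2.53e-6 M.
pH = -log(2.53e-6) = 5.60.

5.60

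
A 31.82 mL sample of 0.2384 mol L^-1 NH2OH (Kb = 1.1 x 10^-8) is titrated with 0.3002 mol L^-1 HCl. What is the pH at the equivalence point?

3.46

n(NH2OH) = 0.2384 x 0.03182 = 0.007586 mol; V(HCl) at equivalence = 0.007586/0.3002 = 0.02527 L.
At equivalence the base is fully converted to NH3OH+; total volume = 0.05709 L, so [NH3OH+] = 0.007586/0.05709 = 0.1329 M.
Ka(NH3OH+) = Kw/Kb = 1.0e-14 / 1.1 x 10^-8 = 9.09e-7.
[H^+] = sqrt(Ka x [NH3OH+]) = sqrt(9.09e-7 x 0.1329) = 0.000348 M.
pH = -log(0.000348) = 3.46.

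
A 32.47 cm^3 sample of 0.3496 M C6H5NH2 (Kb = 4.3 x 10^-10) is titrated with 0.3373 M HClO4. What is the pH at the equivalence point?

2.70

n(C6H5NH2) = 0.3496 x 0.03247 = 0.01135 mol; V(HClO4) at equivalence = 0.01135/0.3373 = 0.03365 L.
At equivalence the base is fully converted to C6H5NH3+; total volume = 0.06612 L, so [C6H5NH3+] = 0.01135/0.06612 = 0.1717 M.
Ka(C6H5NH3+) = Kw/Kb = 1.0e-14 / 4.3 x 10^-10 = 2.33e-5.
[H^+] = sqrt(Ka x [C6H5NH3+]) = sqrt(2.33e-5 x 0.1717) = 0.00200 M.
pH = -log(0.00200) = 2.70.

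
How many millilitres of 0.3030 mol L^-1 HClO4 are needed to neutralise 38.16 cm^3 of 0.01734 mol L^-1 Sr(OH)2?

n(Sr(OH)2) = 0.01734 mol/L x 0.03816 L = 0.0006617 mol.
The neutralisation is 1 Sr(OH)2 : 2 HClO4, so n(HClO4) = 0.0006617 x 2/1 = 0.001323 mol.
V(HClO4) = 0.001323 / 0.3030 = 0.004368 L = 4.37 mL.

4.37 mL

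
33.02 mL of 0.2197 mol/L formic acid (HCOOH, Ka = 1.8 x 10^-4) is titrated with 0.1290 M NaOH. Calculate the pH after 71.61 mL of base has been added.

n(acid) = 0.2197 x 0.03302 = 0.007254 mol; n(NaOH) added = 0.1290 x 0.07161 = 0.009238 mol.
Base is in excess by 0.009238 - 0.007254 = 0.001983 mol in a total volume of 0.1046 L.
[OH^-] = 0.001983/0.1046 = 0.01895 M, so pOH = 1.72 and pH = 14.00 - 1.72 = 12.28.

12.28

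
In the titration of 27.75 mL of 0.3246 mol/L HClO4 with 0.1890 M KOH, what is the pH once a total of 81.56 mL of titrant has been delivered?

n(acid) = 0.3246 x 0.02775 = 0.009008 mol; n(KOH) added = 0.1890 x 0.08156 = 0.01541 mol.
Base is in excess by 0.01541 - 0.009008 = 0.006407 mol in a total volume of 0.1093 L.
[OH^-] = 0.006407/0.1093 = 0.05861 M, so pOH = 1.23 and pH = 14.00 - 1.23 = 12.77.

12.77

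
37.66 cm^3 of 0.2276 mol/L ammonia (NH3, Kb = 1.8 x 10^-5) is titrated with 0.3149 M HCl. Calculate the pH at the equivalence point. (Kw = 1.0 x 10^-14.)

n(NH3) = 0.2276 x 0.03766 = 0.008571 mol; V(HCl) at equivalence = 0.008571/0.3149 = 0.02722 L.
At equivalence the base is fully converted to NH4+; total volume = 0.06488 L, so [NH4+] = 0.008571/0.06488 = 0.1321 M.
Ka(NH4+) = Kw/Kb = 1.0e-14 / 1.8 x 10^-5 = 5.56e-10.
[H^+] = sqrt(Ka x [NH4+]) = sqrt(5.56e-10 x 0.1321) = 8.57e-6 M.
pH = -log(8.57e-6) = 5.07.

5.07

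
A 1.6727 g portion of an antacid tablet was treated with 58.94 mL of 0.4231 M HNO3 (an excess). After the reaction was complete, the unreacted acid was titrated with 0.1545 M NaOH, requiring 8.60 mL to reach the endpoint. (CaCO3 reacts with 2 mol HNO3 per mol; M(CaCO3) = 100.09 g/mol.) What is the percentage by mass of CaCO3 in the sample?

70.6%

Total n(HNO3) added = 0.4231 x 0.05894 = 0.02494 mol.
n(NaOH) used = 0.1545 x 0.008600 = 0.001329 mol, which equals the excess n(HNO3).
So n(HNO3) consumed by the sample = 0.02494 - 0.001329 = 0.02361 mol.
n(CaCO3) = 0.02361 / 2 = 0.01180 mol.
mass CaCO3 = 0.01180 x 100.09 = 1.182 g, so %CaCO3 = 1.182/1.6727 x 100 = 70.6%.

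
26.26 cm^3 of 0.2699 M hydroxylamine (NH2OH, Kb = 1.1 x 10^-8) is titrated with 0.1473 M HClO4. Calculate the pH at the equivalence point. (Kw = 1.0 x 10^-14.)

n(NH2OH) = 0.2699 x 0.02626 = 0.007088 mol; V(HClO4) at equivalence = 0.007088/0.1473 = 0.04812 L.
At equivalence the base is fully converted to NH3OH+; total volume = 0.07438 L, so [NH3OH+] = 0.007088/0.07438 = 0.09529 M.
Ka(NH3OH+) = Kw/Kb = 1.0e-14 / 1.1 x 10^-8 = 9.09e-7.
[H^+] = sqrt(Ka x [NH3OH+]) = sqrt(9.09e-7 x 0.09529) = 0.000294 M.
pH = -log(0.000294) = 3.53.

3.53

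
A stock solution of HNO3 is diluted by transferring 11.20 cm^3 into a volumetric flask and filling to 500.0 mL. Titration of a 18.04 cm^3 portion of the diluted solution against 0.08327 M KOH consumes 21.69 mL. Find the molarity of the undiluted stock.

4.47 M

n(KOH) = 0.08327 x 0.02169 = 0.001806 mol.
n(HNO3) in the aliquot = 0.001806 mol.
[diluted HNO3] = 0.001806 / 0.01804 = 0.1001 M.
Dilution factor = 500.0/11.20 = 44.64, so [stock] = 0.1001 x 44.64 = 4.47 M.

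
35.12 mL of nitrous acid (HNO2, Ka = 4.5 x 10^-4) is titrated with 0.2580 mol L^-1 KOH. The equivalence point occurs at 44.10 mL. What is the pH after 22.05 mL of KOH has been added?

3.35

22.05 mL is exactly half the equivalence volume (44.10/2), i.e. the half-equivalence point.
There, n(HA) = n(A^-), so pH = pKa = -log(4.5 x 10^-4) = 3.35.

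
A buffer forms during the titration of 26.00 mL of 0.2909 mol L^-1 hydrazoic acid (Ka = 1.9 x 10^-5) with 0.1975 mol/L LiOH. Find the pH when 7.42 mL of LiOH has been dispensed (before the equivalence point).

4.10

Initial n(HN3) = 0.2909 x 0.02600 = 0.007563 mol.
n(LiOH) added = 0.1975 x 0.007420 = 0.001465 mol, converting that many moles of HN3 to N3-.
Remaining n(HN3) = 0.006098 mol; n(N3-) = 0.001465 mol.
By Henderson-Hasselbalch, pH = pKa + log([A^-]/[HA]) = 4.72 + log(0.001465/0.006098) = 4.72 + (-0.62) = 4.10.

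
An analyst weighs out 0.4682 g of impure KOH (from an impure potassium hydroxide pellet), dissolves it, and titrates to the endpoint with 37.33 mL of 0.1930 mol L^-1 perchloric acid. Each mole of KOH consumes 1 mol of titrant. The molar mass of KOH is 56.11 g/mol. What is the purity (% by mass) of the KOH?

n(HClO4) = 0.1930 x 0.03733 = 0.007205 mol.
n(KOH) = 0.007205 / 1 = 0.007205 mol.
mass of KOH = 0.007205 x 56.11 = 0.4043 g.
% purity = 0.4043 / 0.4682 x 100 = 86.3%.

86.3%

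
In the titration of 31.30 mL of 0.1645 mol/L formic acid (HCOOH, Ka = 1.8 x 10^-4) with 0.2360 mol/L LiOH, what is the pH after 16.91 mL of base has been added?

Initial n(HCOOH) = 0.1645 x 0.03130 = 0.005149 mol.
n(LiOH) added = 0.2360 x 0.01691 = 0.003991 mol, converting that many moles of HCOOH to HCOO-.
Remaining n(HCOOH) = 0.001158 mol; n(HCOO-) = 0.003991 mol.
By Henderson-Hasselbalch, pH = pKa + log([A^-]/[HA]) = 3.74 + log(0.003991/0.001158) = 3.74 + (+0.54) = 4.28.

4.28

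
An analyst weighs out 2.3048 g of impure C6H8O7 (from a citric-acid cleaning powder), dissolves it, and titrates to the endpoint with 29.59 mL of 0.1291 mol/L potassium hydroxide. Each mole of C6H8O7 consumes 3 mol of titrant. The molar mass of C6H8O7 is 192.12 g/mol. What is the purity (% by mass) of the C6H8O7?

n(KOH) = 0.1291 x 0.02959 = 0.003820 mol.
n(C6H8O7) = 0.003820 / 3 = 0.001273 mol.
mass of C6H8O7 = 0.001273 x 192.12 = 0.2446 g.
% purity = 0.2446 / 2.3048 x 100 = 10.6%.

10.6%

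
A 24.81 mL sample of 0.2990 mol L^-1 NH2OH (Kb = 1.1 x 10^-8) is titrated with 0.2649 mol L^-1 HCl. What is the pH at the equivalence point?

3.45

n(NH2OH) = 0.2990 x 0.02481 = 0.007418 mol; V(HCl) at equivalence = 0.007418/0.2649 = 0.02800 L.
At equivalence the base is fully converted to NH3OH+; total volume = 0.05281 L, so [NH3OH+] = 0.007418/0.05281 = 0.1405 M.
Ka(NH3OH+) = Kw/Kb = 1.0e-14 / 1.1 x 10^-8 = 9.09e-7.
[H^+] = sqrt(Ka x [NH3OH+]) = sqrt(9.09e-7 x 0.1405) = 0.000357 M.
pH = -log(0.000357) = 3.45.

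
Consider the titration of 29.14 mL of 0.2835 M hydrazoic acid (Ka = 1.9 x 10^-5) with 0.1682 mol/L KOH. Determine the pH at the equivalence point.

n(HN3) = 0.2835 x 0.02914 = 0.008261 mol; V(KOH) at equivalence = 0.008261/0.1682 = 0.04912 L.
At equivalence all the acid is converted to N3-; total volume = 0.02914 + 0.04912 = 0.07826 L, so [N3-] = 0.008261/0.07826 = 0.1056 M.
Kb = Kw/Ka = 1.0e-14 / 1.9 x 10^-5 = 5.26e-10.
[OH^-] = sqrt(Kb x [N3-]) = sqrt(5.26e-10 x 0.1056) = 7.45e-6 M.
pOH = 5.13, so pH = 14.00 - 5.13 = 8.87.

8.87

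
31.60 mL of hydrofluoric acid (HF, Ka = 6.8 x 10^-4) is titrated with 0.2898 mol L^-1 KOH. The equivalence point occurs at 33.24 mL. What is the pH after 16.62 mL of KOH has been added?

3.17

16.62 mL is exactly half the equivalence volume (33.24/2), i.e. the half-equivalence point.
There, n(HA) = n(A^-), so pH = pKa = -log(6.8 x 10^-4) = 3.17.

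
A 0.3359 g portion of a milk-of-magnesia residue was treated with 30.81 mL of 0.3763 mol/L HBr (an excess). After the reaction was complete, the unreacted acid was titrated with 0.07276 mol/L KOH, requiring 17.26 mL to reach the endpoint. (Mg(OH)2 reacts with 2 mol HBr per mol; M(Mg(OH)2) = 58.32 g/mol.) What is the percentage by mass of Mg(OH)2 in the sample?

89.7%

Total n(HBr) added = 0.3763 x 0.03081 = 0.01159 mol.
n(KOH) used = 0.07276 x 0.01726 = 0.001256 mol, which equals the excess n(HBr).
So n(HBr) consumed by the sample = 0.01159 - 0.001256 = 0.01034 mol.
n(Mg(OH)2) = 0.01034 / 2 = 0.005169 mol.
mass Mg(OH)2 = 0.005169 x 58.32 = 0.3015 g, so %Mg(OH)2 = 0.3015/0.3359 x 100 = 89.7%.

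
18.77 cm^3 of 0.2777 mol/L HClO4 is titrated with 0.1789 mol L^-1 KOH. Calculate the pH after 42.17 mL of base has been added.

12.58

n(acid) = 0.2777 x 0.01877 = 0.005212 mol; n(KOH) added = 0.1789 x 0.04217 = 0.007544 mol.
Base is in excess by 0.007544 - 0.005212 = 0.002332 mol in a total volume of 0.06094 L.
[OH^-] = 0.002332/0.06094 = 0.03826 M, so pOH = 1.42 and pH = 14.00 - 1.42 = 12.58.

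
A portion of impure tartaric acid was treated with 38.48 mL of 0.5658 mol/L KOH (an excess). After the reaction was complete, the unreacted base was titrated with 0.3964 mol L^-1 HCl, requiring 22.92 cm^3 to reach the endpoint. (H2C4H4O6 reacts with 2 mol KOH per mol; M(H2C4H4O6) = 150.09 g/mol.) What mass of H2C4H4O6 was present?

0.952 g

Total n(KOH) added = 0.5658 x 0.03848 = 0.02177 mol.
n(HCl) used = 0.3964 x 0.02292 = 0.009085 mol, which equals the excess n(KOH).
So n(KOH) consumed by the sample = 0.02177 - 0.009085 = 0.01269 mol.
n(H2C4H4O6) = 0.01269 / 2 = 0.006343 mol.
mass = 0.006343 mol x 150.09 g/mol = 0.952 g.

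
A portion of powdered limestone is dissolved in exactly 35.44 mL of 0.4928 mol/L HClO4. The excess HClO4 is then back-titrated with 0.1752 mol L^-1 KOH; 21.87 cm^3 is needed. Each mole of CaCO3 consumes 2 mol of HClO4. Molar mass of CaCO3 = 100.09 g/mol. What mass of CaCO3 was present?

Total n(HClO4) added = 0.4928 x 0.03544 = 0.01746 mol.
n(KOH) used = 0.1752 x 0.02187 = 0.003832 mol, which equals the excess n(HClO4).
So n(HClO4) consumed by the sample = 0.01746 - 0.003832 = 0.01363 mol.
n(CaCO3) = 0.01363 / 2 = 0.006817 mol.
mass = 0.006817 mol x 100.09 g/mol = 0.682 g.

0.682 g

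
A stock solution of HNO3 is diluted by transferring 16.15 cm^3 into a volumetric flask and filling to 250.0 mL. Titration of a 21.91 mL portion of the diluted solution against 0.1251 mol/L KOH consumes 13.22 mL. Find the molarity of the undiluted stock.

1.17 M

n(KOH) = 0.1251 x 0.01322 = 0.001654 mol.
n(HNO3) in the aliquot = 0.001654 mol.
[diluted HNO3] = 0.001654 / 0.02191 = 0.07548 M.
Dilution factor = 250.0/16.15 = 15.48, so [stock] = 0.07548 x 15.48 = 1.17 M.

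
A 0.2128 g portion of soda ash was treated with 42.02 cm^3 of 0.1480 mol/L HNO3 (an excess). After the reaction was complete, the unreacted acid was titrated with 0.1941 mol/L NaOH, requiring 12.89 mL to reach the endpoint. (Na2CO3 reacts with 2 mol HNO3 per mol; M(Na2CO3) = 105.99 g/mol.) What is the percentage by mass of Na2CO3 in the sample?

Total n(HNO3) added = 0.1480 x 0.04202 = 0.006219 mol.
n(NaOH) used = 0.1941 x 0.01289 = 0.002502 mol, which equals the excess n(HNO3).
So n(HNO3) consumed by the sample = 0.006219 - 0.002502 = 0.003717 mol.
n(Na2CO3) = 0.003717 / 2 = 0.001859 mol.
mass Na2CO3 = 0.001859 x 105.99 = 0.1970 g, so %Na2CO3 = 0.1970/0.2128 x 100 = 92.6%.

92.6%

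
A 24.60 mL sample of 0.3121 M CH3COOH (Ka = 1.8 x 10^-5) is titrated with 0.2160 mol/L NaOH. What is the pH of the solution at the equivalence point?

n(CH3COOH) = 0.3121 x 0.02460 = 0.007678 mol; V(NaOH) at equivalence = 0.007678/0.2160 = 0.03554 L.
At equivalence all the acid is converted to CH3COO-; total volume = 0.02460 + 0.03554 = 0.06014 L, so [CH3COO-] = 0.007678/0.06014 = 0.1277 M.
Kb = Kw/Ka = 1.0e-14 / 1.8 x 10^-5 = 5.56e-10.
[OH^-] = sqrt(Kb x [CH3COO-]) = sqrt(5.56e-10 x 0.1277) = 8.42e-6 M.
pOH = 5.07, so pH = 14.00 - 5.07 = 8.93.

8.93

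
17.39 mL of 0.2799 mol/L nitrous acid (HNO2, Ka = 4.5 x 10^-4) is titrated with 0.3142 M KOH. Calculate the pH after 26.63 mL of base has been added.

12.90

n(acid) = 0.2799 x 0.01739 = 0.004867 mol; n(KOH) added = 0.3142 x 0.02663 = 0.008367 mol.
Base is in excess by 0.008367 - 0.004867 = 0.003500 mol in a total volume of 0.04402 L.
[OH^-] = 0.003500/0.04402 = 0.07950 M, so pOH = 1.10 and pH = 14.00 - 1.10 = 12.90.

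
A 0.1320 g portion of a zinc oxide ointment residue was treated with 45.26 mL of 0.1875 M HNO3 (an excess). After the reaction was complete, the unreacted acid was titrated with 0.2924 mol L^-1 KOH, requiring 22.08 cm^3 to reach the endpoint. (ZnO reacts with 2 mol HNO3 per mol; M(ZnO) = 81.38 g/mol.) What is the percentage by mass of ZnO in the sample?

62.6%

Total n(HNO3) added = 0.1875 x 0.04526 = 0.008486 mol.
n(KOH) used = 0.2924 x 0.02208 = 0.006456 mol, which equals the excess n(HNO3).
So n(HNO3) consumed by the sample = 0.008486 - 0.006456 = 0.002030 mol.
n(ZnO) = 0.002030 / 2 = 0.001015 mol.
mass ZnO = 0.001015 x 81.38 = 0.08260 g, so %ZnO = 0.08260/0.1320 x 100 = 62.6%.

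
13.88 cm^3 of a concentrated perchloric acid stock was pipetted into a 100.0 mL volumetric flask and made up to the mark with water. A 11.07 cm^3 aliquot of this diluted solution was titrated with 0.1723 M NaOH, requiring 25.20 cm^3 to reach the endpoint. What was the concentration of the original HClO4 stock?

n(NaOH) = 0.1723 x 0.02520 = 0.004342 mol.
n(HClO4) in the aliquot = 0.004342 mol.
[diluted HClO4] = 0.004342 / 0.01107 = 0.3922 M.
Dilution factor = 100.0/13.88 = 7.205, so [stock] = 0.3922 x 7.205 = 2.83 M.

2.83 M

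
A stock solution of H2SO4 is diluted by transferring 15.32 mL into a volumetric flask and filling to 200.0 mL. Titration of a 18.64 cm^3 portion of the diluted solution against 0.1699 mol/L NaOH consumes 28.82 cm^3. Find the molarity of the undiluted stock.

n(NaOH) = 0.1699 x 0.02882 = 0.004897 mol.
n(H2SO4) in the aliquot = 0.004897 x 1/2 = 0.002448 mol.
[diluted H2SO4] = 0.002448 / 0.01864 = 0.1313 M.
Dilution factor = 200.0/15.32 = 13.05, so [stock] = 0.1313 x 13.05 = 1.71 M.

1.71 M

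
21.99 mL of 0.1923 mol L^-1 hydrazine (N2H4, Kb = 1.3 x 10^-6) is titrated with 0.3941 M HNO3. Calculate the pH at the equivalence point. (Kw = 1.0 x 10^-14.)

4.50

n(N2H4) = 0.1923 x 0.02199 = 0.004229 mol; V(HNO3) at equivalence = 0.004229/0.3941 = 0.01073 L.
At equivalence the base is fully converted to N2H5+; total volume = 0.03272 L, so [N2H5+] = 0.004229/0.03272 = 0.1292 M.
Ka(N2H5+) = Kw/Kb = 1.0e-14 / 1.3 x 10^-6 = 7.69e-9.
[H^+] = sqrt(Ka x [N2H5+]) = sqrt(7.69e-9 x 0.1292) = 3.15e-5 M.
pH = -log(3.15e-5) = 4.50.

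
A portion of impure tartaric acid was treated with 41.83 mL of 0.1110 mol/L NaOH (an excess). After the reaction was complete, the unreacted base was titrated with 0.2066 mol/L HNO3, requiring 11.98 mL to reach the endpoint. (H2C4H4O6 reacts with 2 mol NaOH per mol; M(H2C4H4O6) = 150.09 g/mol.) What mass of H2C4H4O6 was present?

Total n(NaOH) added = 0.1110 x 0.04183 = 0.004643 mol.
n(HNO3) used = 0.2066 x 0.01198 = 0.002475 mol, which equals the excess n(NaOH).
So n(NaOH) consumed by the sample = 0.004643 - 0.002475 = 0.002168 mol.
n(H2C4H4O6) = 0.002168 / 2 = 0.001084 mol.
mass = 0.001084 mol x 150.09 g/mol = 0.163 g.

0.163 g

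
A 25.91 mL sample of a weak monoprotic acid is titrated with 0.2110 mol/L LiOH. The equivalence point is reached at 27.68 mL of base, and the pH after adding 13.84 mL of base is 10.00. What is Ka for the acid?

1.0 x 10^-10

13.84 mL is half of the equivalence volume, so this is the half-equivalence point where [HA] = [A^-].
At half-equivalence pH = pKa, so pKa = 10.00.
Ka = 10^(-10.00) = 1.0 x 10^-10.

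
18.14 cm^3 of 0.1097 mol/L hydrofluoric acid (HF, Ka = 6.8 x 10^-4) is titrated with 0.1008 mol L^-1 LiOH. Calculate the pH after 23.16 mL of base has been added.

n(acid) = 0.1097 x 0.01814 = 0.001990 mol; n(LiOH) added = 0.1008 x 0.02316 = 0.002335 mol.
Base is in excess by 0.002335 - 0.001990 = 0.0003446 mol in a total volume of 0.04130 L.
[OH^-] = 0.0003446/0.04130 = 0.008343 M, so pOH = 2.08 and pH = 14.00 - 2.08 = 11.92.

11.92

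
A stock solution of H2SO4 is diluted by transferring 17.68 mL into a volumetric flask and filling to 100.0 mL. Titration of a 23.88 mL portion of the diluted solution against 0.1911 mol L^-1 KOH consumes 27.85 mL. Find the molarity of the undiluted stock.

n(KOH) = 0.1911 x 0.02785 = 0.005322 mol.
n(H2SO4) in the aliquot = 0.005322 x 1/2 = 0.002661 mol.
[diluted H2SO4] = 0.002661 / 0.02388 = 0.1114 M.
Dilution factor = 100.0/17.68 = 5.656, so [stock] = 0.1114 x 5.656 = 0.630 M.

0.630 M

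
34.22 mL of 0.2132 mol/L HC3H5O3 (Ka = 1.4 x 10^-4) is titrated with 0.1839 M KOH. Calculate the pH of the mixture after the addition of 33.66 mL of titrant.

4.60

Initial n(HC3H5O3) = 0.2132 x 0.03422 = 0.007296 mol.
n(KOH) added = 0.1839 x 0.03366 = 0.006190 mol, converting that many moles of HC3H5O3 to C3H5O3-.
Remaining n(HC3H5O3) = 0.001106 mol; n(C3H5O3-) = 0.006190 mol.
By Henderson-Hasselbalch, pH = pKa + log([A^-]/[HA]) = 3.85 + log(0.006190/0.001106) = 3.85 + (+0.75) = 4.60.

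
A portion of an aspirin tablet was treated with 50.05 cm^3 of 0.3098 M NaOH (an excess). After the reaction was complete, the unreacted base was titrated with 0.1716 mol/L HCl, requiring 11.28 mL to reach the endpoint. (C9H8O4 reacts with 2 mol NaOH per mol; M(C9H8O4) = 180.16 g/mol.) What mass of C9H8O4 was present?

1.22 g

Total n(NaOH) added = 0.3098 x 0.05005 = 0.01551 mol.
n(HCl) used = 0.1716 x 0.01128 = 0.001936 mol, which equals the excess n(NaOH).
So n(NaOH) consumed by the sample = 0.01551 - 0.001936 = 0.01357 mol.
n(C9H8O4) = 0.01357 / 2 = 0.006785 mol.
mass = 0.006785 mol x 180.16 g/mol = 1.22 g.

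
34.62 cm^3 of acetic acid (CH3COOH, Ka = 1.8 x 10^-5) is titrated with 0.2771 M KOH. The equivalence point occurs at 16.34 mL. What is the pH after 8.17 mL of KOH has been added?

4.74

8.17 mL is exactly half the equivalence volume (16.34/2), i.e. the half-equivalence point.
There, n(HA) = n(A^-), so pH = pKa = -log(1.8 x 10^-5) = 4.74.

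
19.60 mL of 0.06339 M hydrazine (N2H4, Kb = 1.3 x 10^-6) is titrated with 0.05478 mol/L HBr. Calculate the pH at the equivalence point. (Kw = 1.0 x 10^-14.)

4.82

n(N2H4) = 0.06339 x 0.01960 = 0.001242 mol; V(HBr) at equivalence = 0.001242/0.05478 = 0.02268 L.
At equivalence the base is fully converted to N2H5+; total volume = 0.04228 L, so [N2H5+] = 0.001242/0.04228 = 0.02939 M.
Ka(N2H5+) = Kw/Kb = 1.0e-14 / 1.3 x 10^-6 = 7.69e-9.
[H^+] = sqrt(Ka x [N2H5+]) = sqrt(7.69e-9 x 0.02939) = 1.50e-5 M.
pH = -log(1.50e-5) = 4.82.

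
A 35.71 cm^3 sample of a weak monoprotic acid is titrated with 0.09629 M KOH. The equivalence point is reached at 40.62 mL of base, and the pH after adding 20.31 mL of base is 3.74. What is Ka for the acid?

20.31 mL is half of the equivalence volume, so this is the half-equivalence point where [HA] = [A^-].
At half-equivalence pH = pKa, so pKa = 3.74.
Ka = 10^(-3.74) = 1.8 x 10^-4.

1.8 x 10^-4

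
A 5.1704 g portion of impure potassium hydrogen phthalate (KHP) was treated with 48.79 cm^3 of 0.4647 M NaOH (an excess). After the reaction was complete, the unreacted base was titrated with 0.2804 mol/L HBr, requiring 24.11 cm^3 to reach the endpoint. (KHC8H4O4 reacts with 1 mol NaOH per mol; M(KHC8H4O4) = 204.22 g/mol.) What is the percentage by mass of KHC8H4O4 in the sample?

62.9%

Total n(NaOH) added = 0.4647 x 0.04879 = 0.02267 mol.
n(HBr) used = 0.2804 x 0.02411 = 0.006760 mol, which equals the excess n(NaOH).
So n(NaOH) consumed by the sample = 0.02267 - 0.006760 = 0.01591 mol.
n(KHC8H4O4) = 0.01591 / 1 = 0.01591 mol.
mass KHC8H4O4 = 0.01591 x 204.22 = 3.250 g, so %KHC8H4O4 = 3.250/5.1704 x 100 = 62.9%.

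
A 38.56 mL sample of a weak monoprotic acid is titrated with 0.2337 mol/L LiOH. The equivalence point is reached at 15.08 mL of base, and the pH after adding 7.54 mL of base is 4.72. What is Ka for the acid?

7.54 mL is half of the equivalence volume, so this is the half-equivalence point where [HA] = [A^-].
At half-equivalence pH = pKa, so pKa = 4.72.
Ka = 10^(-4.72) = 1.9 x 10^-5.

1.9 x 10^-5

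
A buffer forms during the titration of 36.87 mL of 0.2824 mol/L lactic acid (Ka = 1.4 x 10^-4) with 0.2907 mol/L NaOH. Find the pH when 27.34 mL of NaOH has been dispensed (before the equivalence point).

4.36

Initial n(HC3H5O3) = 0.2824 x 0.03687 = 0.01041 mol.
n(NaOH) added = 0.2907 x 0.02734 = 0.007948 mol, converting that many moles of HC3H5O3 to C3H5O3-.
Remaining n(HC3H5O3) = 0.002464 mol; n(C3H5O3-) = 0.007948 mol.
By Henderson-Hasselbalch, pH = pKa + log([A^-]/[HA]) = 3.85 + log(0.007948/0.002464) = 3.85 + (+0.51) = 4.36.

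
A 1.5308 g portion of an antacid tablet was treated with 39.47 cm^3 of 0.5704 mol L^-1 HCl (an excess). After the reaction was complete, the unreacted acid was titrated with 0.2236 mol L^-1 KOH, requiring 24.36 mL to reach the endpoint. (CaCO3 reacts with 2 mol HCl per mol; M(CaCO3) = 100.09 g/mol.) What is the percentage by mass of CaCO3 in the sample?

Total n(HCl) added = 0.5704 x 0.03947 = 0.02251 mol.
n(KOH) used = 0.2236 x 0.02436 = 0.005447 mol, which equals the excess n(HCl).
So n(HCl) consumed by the sample = 0.02251 - 0.005447 = 0.01707 mol.
n(CaCO3) = 0.01707 / 2 = 0.008533 mol.
mass CaCO3 = 0.008533 x 100.09 = 0.8541 g, so %CaCO3 = 0.8541/1.5308 x 100 = 55.8%.

55.8%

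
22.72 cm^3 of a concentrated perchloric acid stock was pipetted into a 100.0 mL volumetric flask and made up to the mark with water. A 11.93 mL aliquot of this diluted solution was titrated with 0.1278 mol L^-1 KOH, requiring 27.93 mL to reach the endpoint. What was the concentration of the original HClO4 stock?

1.32 M

n(KOH) = 0.1278 x 0.02793 = 0.003569 mol.
n(HClO4) in the aliquot = 0.003569 mol.
[diluted HClO4] = 0.003569 / 0.01193 = 0.2992 M.
Dilution factor = 100.0/22.72 = 4.401, so [stock] = 0.2992 x 4.401 = 1.32 M.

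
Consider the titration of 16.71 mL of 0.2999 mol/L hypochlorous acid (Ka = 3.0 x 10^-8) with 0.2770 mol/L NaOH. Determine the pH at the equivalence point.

10.34

n(HClO) = 0.2999 x 0.01671 = 0.005011 mol; V(NaOH) at equivalence = 0.005011/0.2770 = 0.01809 L.
At equivalence all the acid is converted to ClO-; total volume = 0.01671 + 0.01809 = 0.03480 L, so [ClO-] = 0.005011/0.03480 = 0.1440 M.
Kb = Kw/Ka = 1.0e-14 / 3.0 x 10^-8 = 3.33e-7.
[OH^-] = sqrt(Kb x [ClO-]) = sqrt(3.33e-7 x 0.1440) = 0.000219 M.
pOH = 3.66, so pH = 14.00 - 3.66 = 10.34.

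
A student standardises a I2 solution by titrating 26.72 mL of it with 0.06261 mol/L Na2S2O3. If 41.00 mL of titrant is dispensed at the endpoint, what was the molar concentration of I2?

0.0480 M

n(Na2S2O3) = 0.06261 x 0.04100 = 0.002567 mol.
From the balanced equation, 2 mol Na2S2O3 reacts with 1 mol I2, so n(I2) = 0.002567 x 1/2 = 0.001284 mol.
[I2] = 0.001284 / 0.02672 L = 0.0480 M.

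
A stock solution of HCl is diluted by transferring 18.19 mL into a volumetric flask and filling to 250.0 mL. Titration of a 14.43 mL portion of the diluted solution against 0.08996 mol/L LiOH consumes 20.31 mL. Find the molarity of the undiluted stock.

n(LiOH) = 0.08996 x 0.02031 = 0.001827 mol.
n(HCl) in the aliquot = 0.001827 mol.
[diluted HCl] = 0.001827 / 0.01443 = 0.1266 M.
Dilution factor = 250.0/18.19 = 13.74, so [stock] = 0.1266 x 13.74 = 1.74 M.

1.74 M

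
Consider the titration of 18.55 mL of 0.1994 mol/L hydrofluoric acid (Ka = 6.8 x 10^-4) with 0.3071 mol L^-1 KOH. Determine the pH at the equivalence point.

8.12

n(HF) = 0.1994 x 0.01855 = 0.003699 mol; V(KOH) at equivalence = 0.003699/0.3071 = 0.01204 L.
At equivalence all the acid is converted to F-; total volume = 0.01855 + 0.01204 = 0.03059 L, so [F-] = 0.003699/0.03059 = 0.1209 M.
Kb = Kw/Ka = 1.0e-14 / 6.8 x 10^-4 = 1.47e-11.
[OH^-] = sqrt(Kb x [F-]) = sqrt(1.47e-11 x 0.1209) = 1.33e-6 M.
pOH = 5.88, so pH = 14.00 - 5.88 = 8.12.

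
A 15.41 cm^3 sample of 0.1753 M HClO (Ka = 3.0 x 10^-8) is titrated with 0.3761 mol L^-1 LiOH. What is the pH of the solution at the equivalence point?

n(HClO) = 0.1753 x 0.01541 = 0.002701 mol; V(LiOH) at equivalence = 0.002701/0.3761 = 0.007183 L.
At equivalence all the acid is converted to ClO-; total volume = 0.01541 + 0.007183 = 0.02259 L, so [ClO-] = 0.002701/0.02259 = 0.1196 M.
Kb = Kw/Ka = 1.0e-14 / 3.0 x 10^-8 = 3.33e-7.
[OH^-] = sqrt(Kb x [ClO-]) = sqrt(3.33e-7 x 0.1196) = 0.000200 M.
pOH = 3.70, so pH = 14.00 - 3.70 = 10.30.

10.30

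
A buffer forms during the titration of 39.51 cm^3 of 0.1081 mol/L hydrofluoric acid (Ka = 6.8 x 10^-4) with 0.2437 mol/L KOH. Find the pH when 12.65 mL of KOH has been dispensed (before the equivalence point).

3.58

Initial n(HF) = 0.1081 x 0.03951 = 0.004271 mol.
n(KOH) added = 0.2437 x 0.01265 = 0.003083 mol, converting that many moles of HF to F-.
Remaining n(HF) = 0.001188 mol; n(F-) = 0.003083 mol.
By Henderson-Hasselbalch, pH = pKa + log([A^-]/[HA]) = 3.17 + log(0.003083/0.001188) = 3.17 + (+0.41) = 3.58.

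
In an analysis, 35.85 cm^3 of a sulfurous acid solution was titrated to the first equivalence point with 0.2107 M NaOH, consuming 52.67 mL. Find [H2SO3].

0.310 M

n(NaOH) = 0.2107 x 0.05267 = 0.01110 mol.
At the first equivalence point, 1 mol OH^- react per mol H2SO3, so n(H2SO3) = 0.01110 / 1 = 0.01110 mol.
[H2SO3] = 0.01110 / 0.03585 L = 0.310 M.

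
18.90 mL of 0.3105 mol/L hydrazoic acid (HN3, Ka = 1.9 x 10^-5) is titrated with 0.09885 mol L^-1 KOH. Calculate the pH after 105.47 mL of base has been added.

n(acid) = 0.3105 x 0.01890 = 0.005868 mol; n(KOH) added = 0.09885 x 0.1055 = 0.01043 mol.
Base is in excess by 0.01043 - 0.005868 = 0.004557 mol in a total volume of 0.1244 L.
[OH^-] = 0.004557/0.1244 = 0.03664 M, so pOH = 1.44 and pH = 14.00 - 1.44 = 12.56.

12.56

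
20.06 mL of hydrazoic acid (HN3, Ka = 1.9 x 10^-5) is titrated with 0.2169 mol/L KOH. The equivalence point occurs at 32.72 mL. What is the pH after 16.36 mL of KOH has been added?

16.36 mL is exactly half the equivalence volume (32.72/2), i.e. the half-equivalence point.
There, n(HA) = n(A^-), so pH = pKa = -log(1.9 x 10^-5) = 4.72.

4.72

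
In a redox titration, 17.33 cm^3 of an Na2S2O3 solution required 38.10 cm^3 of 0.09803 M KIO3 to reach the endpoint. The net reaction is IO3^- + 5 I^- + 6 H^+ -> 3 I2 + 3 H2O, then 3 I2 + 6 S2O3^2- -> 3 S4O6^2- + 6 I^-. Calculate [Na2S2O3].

1.29 M

n(KIO3) = 0.09803 x 0.03810 = 0.003735 mol.
From the balanced equation, 1 mol KIO3 reacts with 6 mol Na2S2O3, so n(Na2S2O3) = 0.003735 x 6/1 = 0.02241 mol.
[Na2S2O3] = 0.02241 / 0.01733 L = 1.29 M.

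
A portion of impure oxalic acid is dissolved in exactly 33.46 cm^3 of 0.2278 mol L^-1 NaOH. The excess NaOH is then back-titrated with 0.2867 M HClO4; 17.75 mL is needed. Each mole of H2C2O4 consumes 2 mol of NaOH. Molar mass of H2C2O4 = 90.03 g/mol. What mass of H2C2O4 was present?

0.114 g

Total n(NaOH) added = 0.2278 x 0.03346 = 0.007622 mol.
n(HClO4) used = 0.2867 x 0.01775 = 0.005089 mol, which equals the excess n(NaOH).
So n(NaOH) consumed by the sample = 0.007622 - 0.005089 = 0.002533 mol.
n(H2C2O4) = 0.002533 / 2 = 0.001267 mol.
mass = 0.001267 mol x 90.03 g/mol = 0.114 g.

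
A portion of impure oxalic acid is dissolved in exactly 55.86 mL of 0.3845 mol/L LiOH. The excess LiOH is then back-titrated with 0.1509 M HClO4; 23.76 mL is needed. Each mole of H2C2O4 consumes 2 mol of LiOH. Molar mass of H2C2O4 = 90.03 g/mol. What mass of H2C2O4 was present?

Total n(LiOH) added = 0.3845 x 0.05586 = 0.02148 mol.
n(HClO4) used = 0.1509 x 0.02376 = 0.003585 mol, which equals the excess n(LiOH).
So n(LiOH) consumed by the sample = 0.02148 - 0.003585 = 0.01789 mol.
n(H2C2O4) = 0.01789 / 2 = 0.008946 mol.
mass = 0.008946 mol x 90.03 g/mol = 0.805 g.

0.805 g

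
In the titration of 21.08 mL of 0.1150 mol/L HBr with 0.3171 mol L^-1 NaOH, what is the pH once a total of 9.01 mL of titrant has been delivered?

12.16

n(acid) = 0.1150 x 0.02108 = 0.002424 mol; n(NaOH) added = 0.3171 x 0.009010 = 0.002857 mol.
Base is in excess by 0.002857 - 0.002424 = 0.0004329 mol in a total volume of 0.03009 L.
[OH^-] = 0.0004329/0.03009 = 0.01439 M, so pOH = 1.84 and pH = 14.00 - 1.84 = 12.16.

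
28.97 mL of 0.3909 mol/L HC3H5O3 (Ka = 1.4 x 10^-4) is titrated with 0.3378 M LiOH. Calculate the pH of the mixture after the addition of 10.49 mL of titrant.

Initial n(HC3H5O3) = 0.3909 x 0.02897 = 0.01132 mol.
n(LiOH) added = 0.3378 x 0.01049 = 0.003544 mol, converting that many moles of HC3H5O3 to C3H5O3-.
Remaining n(HC3H5O3) = 0.007781 mol; n(C3H5O3-) = 0.003544 mol.
By Henderson-Hasselbalch, pH = pKa + log([A^-]/[HA]) = 3.85 + log(0.003544/0.007781) = 3.85 + (-0.34) = 3.51.

3.51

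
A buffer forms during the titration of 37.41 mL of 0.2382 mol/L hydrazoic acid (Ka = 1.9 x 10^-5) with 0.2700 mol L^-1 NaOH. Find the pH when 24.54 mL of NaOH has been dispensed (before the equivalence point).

5.18

Initial n(HN3) = 0.2382 x 0.03741 = 0.008911 mol.
n(NaOH) added = 0.2700 x 0.02454 = 0.006626 mol, converting that many moles of HN3 to N3-.
Remaining n(HN3) = 0.002285 mol; n(N3-) = 0.006626 mol.
By Henderson-Hasselbalch, pH = pKa + log([A^-]/[HA]) = 4.72 + log(0.006626/0.002285) = 4.72 + (+0.46) = 5.18.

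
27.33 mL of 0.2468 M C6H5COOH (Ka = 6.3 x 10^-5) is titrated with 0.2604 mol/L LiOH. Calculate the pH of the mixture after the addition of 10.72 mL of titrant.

Initial n(C6H5COOH) = 0.2468 x 0.02733 = 0.006745 mol.
n(LiOH) added = 0.2604 x 0.01072 = 0.002791 mol, converting that many moles of C6H5COOH to C6H5COO-.
Remaining n(C6H5COOH) = 0.003954 mol; n(C6H5COO-) = 0.002791 mol.
By Henderson-Hasselbalch, pH = pKa + log([A^-]/[HA]) = 4.20 + log(0.002791/0.003954) = 4.20 + (-0.15) = 4.05.

4.05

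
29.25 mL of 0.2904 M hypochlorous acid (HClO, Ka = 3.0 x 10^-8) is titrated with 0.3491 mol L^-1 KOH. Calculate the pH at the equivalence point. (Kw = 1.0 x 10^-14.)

n(HClO) = 0.2904 x 0.02925 = 0.008494 mol; V(KOH) at equivalence = 0.008494/0.3491 = 0.02433 L.
At equivalence all the acid is converted to ClO-; total volume = 0.02925 + 0.02433 = 0.05358 L, so [ClO-] = 0.008494/0.05358 = 0.1585 M.
Kb = Kw/Ka = 1.0e-14 / 3.0 x 10^-8 = 3.33e-7.
[OH^-] = sqrt(Kb x [ClO-]) = sqrt(3.33e-7 x 0.1585) = 0.000230 M.
pOH = 3.64, so pH = 14.00 - 3.64 = 10.36.

10.36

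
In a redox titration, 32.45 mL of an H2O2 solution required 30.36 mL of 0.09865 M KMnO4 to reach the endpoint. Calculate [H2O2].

0.231 M

n(KMnO4) = 0.09865 x 0.03036 = 0.002995 mol.
From the balanced equation, 2 mol KMnO4 reacts with 5 mol H2O2, so n(H2O2) = 0.002995 x 5/2 = 0.007488 mol.
[H2O2] = 0.007488 / 0.03245 L = 0.231 M.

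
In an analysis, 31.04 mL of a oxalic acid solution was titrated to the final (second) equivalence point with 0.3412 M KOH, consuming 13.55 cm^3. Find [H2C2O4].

0.0745 M

n(KOH) = 0.3412 x 0.01355 = 0.004623 mol.
At the final (second) equivalence point, 2 mol OH^- react per mol H2C2O4, so n(H2C2O4) = 0.004623 / 2 = 0.002312 mol.
[H2C2O4] = 0.002312 / 0.03104 L = 0.0745 M.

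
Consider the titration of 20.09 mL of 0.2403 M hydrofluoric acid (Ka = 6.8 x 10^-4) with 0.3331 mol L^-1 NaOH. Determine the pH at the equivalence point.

8.16

n(HF) = 0.2403 x 0.02009 = 0.004828 mol; V(NaOH) at equivalence = 0.004828/0.3331 = 0.01449 L.
At equivalence all the acid is converted to F-; total volume = 0.02009 + 0.01449 = 0.03458 L, so [F-] = 0.004828/0.03458 = 0.1396 M.
Kb = Kw/Ka = 1.0e-14 / 6.8 x 10^-4 = 1.47e-11.
[OH^-] = sqrt(Kb x [F-]) = sqrt(1.47e-11 x 0.1396) = 1.43e-6 M.
pOH = 5.84, so pH = 14.00 - 5.84 = 8.16.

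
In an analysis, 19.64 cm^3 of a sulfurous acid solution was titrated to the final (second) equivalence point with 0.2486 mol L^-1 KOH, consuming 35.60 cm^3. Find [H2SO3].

0.225 M

n(KOH) = 0.2486 x 0.03560 = 0.008850 mol.
At the final (second) equivalence point, 2 mol OH^- react per mol H2SO3, so n(H2SO3) = 0.008850 / 2 = 0.004425 mol.
[H2SO3] = 0.004425 / 0.01964 L = 0.225 M.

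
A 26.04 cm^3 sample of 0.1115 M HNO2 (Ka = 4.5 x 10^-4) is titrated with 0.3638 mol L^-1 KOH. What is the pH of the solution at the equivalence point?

n(HNO2) = 0.1115 x 0.02604 = 0.002903 mol; V(KOH) at equivalence = 0.002903/0.3638 = 0.007981 L.
At equivalence all the acid is converted to NO2-; total volume = 0.02604 + 0.007981 = 0.03402 L, so [NO2-] = 0.002903/0.03402 = 0.08534 M.
Kb = Kw/Ka = 1.0e-14 / 4.5 x 10^-4 = 2.22e-11.
[OH^-] = sqrt(Kb x [NO2-]) = sqrt(2.22e-11 x 0.08534) = 1.38e-6 M.
pOH = 5.86, so pH = 14.00 - 5.86 = 8.14.

8.14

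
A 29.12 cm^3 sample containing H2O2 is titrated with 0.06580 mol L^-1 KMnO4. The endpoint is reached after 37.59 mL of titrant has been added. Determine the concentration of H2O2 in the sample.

n(KMnO4) = 0.06580 x 0.03759 = 0.002473 mol.
From the balanced equation, 2 mol KMnO4 reacts with 5 mol H2O2, so n(H2O2) = 0.002473 x 5/2 = 0.006184 mol.
[H2O2] = 0.006184 / 0.02912 L = 0.212 M.

0.212 M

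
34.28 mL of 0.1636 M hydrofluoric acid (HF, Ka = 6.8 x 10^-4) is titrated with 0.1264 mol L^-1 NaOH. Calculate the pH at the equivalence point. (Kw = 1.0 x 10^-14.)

8.01

n(HF) = 0.1636 x 0.03428 = 0.005608 mol; V(NaOH) at equivalence = 0.005608/0.1264 = 0.04437 L.
At equivalence all the acid is converted to F-; total volume = 0.03428 + 0.04437 = 0.07865 L, so [F-] = 0.005608/0.07865 = 0.07131 M.
Kb = Kw/Ka = 1.0e-14 / 6.8 x 10^-4 = 1.47e-11.
[OH^-] = sqrt(Kb x [F-]) = sqrt(1.47e-11 x 0.07131) = 1.02e-6 M.
pOH = 5.99, so pH = 14.00 - 5.99 = 8.01.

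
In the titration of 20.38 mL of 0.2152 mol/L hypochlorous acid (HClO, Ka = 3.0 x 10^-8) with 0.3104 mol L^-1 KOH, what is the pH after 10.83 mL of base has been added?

Initial n(HClO) = 0.2152 x 0.02038 = 0.004386 mol.
n(KOH) added = 0.3104 x 0.01083 = 0.003362 mol, converting that many moles of HClO to ClO-.
Remaining n(HClO) = 0.001024 mol; n(ClO-) = 0.003362 mol.
By Henderson-Hasselbalch, pH = pKa + log([A^-]/[HA]) = 7.52 + log(0.003362/0.001024) = 7.52 + (+0.52) = 8.04.

8.04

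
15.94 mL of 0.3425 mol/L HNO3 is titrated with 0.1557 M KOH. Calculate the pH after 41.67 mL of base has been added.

12.25

n(acid) = 0.3425 x 0.01594 = 0.005459 mol; n(KOH) added = 0.1557 x 0.04167 = 0.006488 mol.
Base is in excess by 0.006488 - 0.005459 = 0.001029 mol in a total volume of 0.05761 L.
[OH^-] = 0.001029/0.05761 = 0.01785 M, so pOH = 1.75 and pH = 14.00 - 1.75 = 12.25.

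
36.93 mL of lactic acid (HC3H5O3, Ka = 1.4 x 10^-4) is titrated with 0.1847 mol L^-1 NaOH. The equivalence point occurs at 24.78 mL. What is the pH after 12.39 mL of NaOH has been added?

3.85

12.39 mL is exactly half the equivalence volume (24.78/2), i.e. the half-equivalence point.
There, n(HA) = n(A^-), so pH = pKa = -log(1.4 x 10^-4) = 3.85.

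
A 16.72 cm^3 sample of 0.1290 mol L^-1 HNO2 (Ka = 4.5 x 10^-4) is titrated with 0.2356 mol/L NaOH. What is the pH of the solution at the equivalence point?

n(HNO2) = 0.1290 x 0.01672 = 0.002157 mol; V(NaOH) at equivalence = 0.002157/0.2356 = 0.009155 L.
At equivalence all the acid is converted to NO2-; total volume = 0.01672 + 0.009155 = 0.02587 L, so [NO2-] = 0.002157/0.02587 = 0.08336 M.
Kb = Kw/Ka = 1.0e-14 / 4.5 x 10^-4 = 2.22e-11.
[OH^-] = sqrt(Kb x [NO2-]) = sqrt(2.22e-11 x 0.08336) = 1.36e-6 M.
pOH = 5.87, so pH = 14.00 - 5.87 = 8.13.

8.13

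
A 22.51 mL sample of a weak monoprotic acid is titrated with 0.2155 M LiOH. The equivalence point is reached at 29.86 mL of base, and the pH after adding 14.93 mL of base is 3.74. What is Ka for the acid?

14.93 mL is half of the equivalence volume, so this is the half-equivalence point where [HA] = [A^-].
At half-equivalence pH = pKa, so pKa = 3.74.
Ka = 10^(-3.74) = 1.8 x 10^-4.

1.8 x 10^-4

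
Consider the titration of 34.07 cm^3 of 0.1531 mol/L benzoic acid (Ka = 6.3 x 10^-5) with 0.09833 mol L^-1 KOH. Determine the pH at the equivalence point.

n(C6H5COOH) = 0.1531 x 0.03407 = 0.005216 mol; V(KOH) at equivalence = 0.005216/0.09833 = 0.05305 L.
At equivalence all the acid is converted to C6H5COO-; total volume = 0.03407 + 0.05305 = 0.08712 L, so [C6H5COO-] = 0.005216/0.08712 = 0.05987 M.
Kb = Kw/Ka = 1.0e-14 / 6.3 x 10^-5 = 1.59e-10.
[OH^-] = sqrt(Kb x [C6H5COO-]) = sqrt(1.59e-10 x 0.05987) = 3.08e-6 M.
pOH = 5.51, so pH = 14.00 - 5.51 = 8.49.

8.49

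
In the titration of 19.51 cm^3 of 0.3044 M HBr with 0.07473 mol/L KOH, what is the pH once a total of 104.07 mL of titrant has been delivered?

12.17

n(acid) = 0.3044 x 0.01951 = 0.005939 mol; n(KOH) added = 0.07473 x 0.1041 = 0.007777 mol.
Base is in excess by 0.007777 - 0.005939 = 0.001838 mol in a total volume of 0.1236 L.
[OH^-] = 0.001838/0.1236 = 0.01488 M, so pOH = 1.83 and pH = 14.00 - 1.83 = 12.17.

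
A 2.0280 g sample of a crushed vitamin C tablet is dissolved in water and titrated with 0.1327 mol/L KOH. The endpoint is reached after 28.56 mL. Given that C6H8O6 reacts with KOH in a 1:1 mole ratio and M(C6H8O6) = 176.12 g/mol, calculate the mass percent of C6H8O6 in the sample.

32.9%

n(KOH) = 0.1327 x 0.02856 = 0.003790 mol.
n(C6H8O6) = 0.003790 / 1 = 0.003790 mol.
mass of C6H8O6 = 0.003790 x 176.12 = 0.6675 g.
% purity = 0.6675 / 2.0280 x 100 = 32.9%.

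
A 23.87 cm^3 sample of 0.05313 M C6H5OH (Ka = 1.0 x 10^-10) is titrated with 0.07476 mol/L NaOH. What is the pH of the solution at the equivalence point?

n(C6H5OH) = 0.05313 x 0.02387 = 0.001268 mol; V(NaOH) at equivalence = 0.001268/0.07476 = 0.01696 L.
At equivalence all the acid is converted to C6H5O-; total volume = 0.02387 + 0.01696 = 0.04083 L, so [C6H5O-] = 0.001268/0.04083 = 0.03106 M.
Kb = Kw/Ka = 1.0e-14 / 1.0 x 10^-10 = 0.000100.
[OH^-] = sqrt(Kb x [C6H5O-]) = sqrt(0.000100 x 0.03106) = 0.00176 M.
pOH = 2.75, so pH = 14.00 - 2.75 = 11.25.

11.25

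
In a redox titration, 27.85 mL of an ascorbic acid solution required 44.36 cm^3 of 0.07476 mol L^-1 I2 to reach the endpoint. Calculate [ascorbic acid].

0.119 M

n(I2) = 0.07476 x 0.04436 = 0.003316 mol.
From the balanced equation, 1 mol I2 reacts with 1 mol ascorbic acid, so n(ascorbic acid) = 0.003316 x 1/1 = 0.003316 mol.
[ascorbic acid] = 0.003316 / 0.02785 L = 0.119 M.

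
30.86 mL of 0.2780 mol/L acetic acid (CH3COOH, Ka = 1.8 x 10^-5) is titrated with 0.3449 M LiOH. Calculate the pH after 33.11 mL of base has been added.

n(acid) = 0.2780 x 0.03086 = 0.008579 mol; n(LiOH) added = 0.3449 x 0.03311 = 0.01142 mol.
Base is in excess by 0.01142 - 0.008579 = 0.002841 mol in a total volume of 0.06397 L.
[OH^-] = 0.002841/0.06397 = 0.04440 M, so pOH = 1.35 and pH = 14.00 - 1.35 = 12.65.

12.65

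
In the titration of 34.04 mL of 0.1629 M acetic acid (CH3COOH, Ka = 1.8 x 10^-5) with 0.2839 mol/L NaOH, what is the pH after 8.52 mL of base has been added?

Initial n(CH3COOH) = 0.1629 x 0.03404 = 0.005545 mol.
n(NaOH) added = 0.2839 x 0.008520 = 0.002419 mol, converting that many moles of CH3COOH to CH3COO-.
Remaining n(CH3COOH) = 0.003126 mol; n(CH3COO-) = 0.002419 mol.
By Henderson-Hasselbalch, pH = pKa + log([A^-]/[HA]) = 4.74 + log(0.002419/0.003126) = 4.74 + (-0.11) = 4.63.

4.63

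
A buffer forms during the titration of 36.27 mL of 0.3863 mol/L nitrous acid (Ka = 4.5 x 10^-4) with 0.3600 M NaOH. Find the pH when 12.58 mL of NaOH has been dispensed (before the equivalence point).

Initial n(HNO2) = 0.3863 x 0.03627 = 0.01401 mol.
n(NaOH) added = 0.3600 x 0.01258 = 0.004529 mol, converting that many moles of HNO2 to NO2-.
Remaining n(HNO2) = 0.009482 mol; n(NO2-) = 0.004529 mol.
By Henderson-Hasselbalch, pH = pKa + log([A^-]/[HA]) = 3.35 + log(0.004529/0.009482) = 3.35 + (-0.32) = 3.03.

3.03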